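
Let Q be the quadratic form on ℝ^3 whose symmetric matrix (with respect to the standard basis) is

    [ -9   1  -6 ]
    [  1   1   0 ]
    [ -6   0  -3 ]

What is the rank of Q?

3

Row-reducing A symmetrically gives the diagonal entries -9, 10/9, 3/5.
That gives 2 positive, 1 negative pivots.
The rank is the number of nonzero pivots: 3.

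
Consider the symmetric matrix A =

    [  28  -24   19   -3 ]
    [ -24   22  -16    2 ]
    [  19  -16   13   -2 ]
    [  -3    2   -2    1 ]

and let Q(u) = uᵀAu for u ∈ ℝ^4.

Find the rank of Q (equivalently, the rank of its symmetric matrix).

3

Applying the same elementary operations to the rows and columns of A produces a congruent diagonal matrix with entries 28, 10/7, 1/20, 0.
That gives 3 positive, 1 zero pivots.
The rank is the number of nonzero pivots: 3.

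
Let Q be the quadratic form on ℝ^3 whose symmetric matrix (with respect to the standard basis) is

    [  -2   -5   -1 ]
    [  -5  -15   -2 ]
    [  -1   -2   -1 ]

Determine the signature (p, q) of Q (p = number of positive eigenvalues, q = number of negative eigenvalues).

(0, 3)

Symmetric row and column elimination reduces A to a congruent diagonal form with pivots -2, -5/2, -2/5.
So there are 3 negative pivots.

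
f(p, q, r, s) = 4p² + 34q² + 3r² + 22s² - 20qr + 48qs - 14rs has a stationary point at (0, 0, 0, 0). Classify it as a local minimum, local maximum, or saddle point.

local minimum

The Hessian at the origin is H = [[8, 0, 0, 0], [0, 68, -20, 48], [0, -20, 6, -14], [0, 48, -14, 44]].
Congruent diagonalization of H (simultaneous row and column reduction) yields pivots 8, 68, 2/17, 10.
That gives 4 positive pivots.
H is positive definite, so the origin is a strict local minimum.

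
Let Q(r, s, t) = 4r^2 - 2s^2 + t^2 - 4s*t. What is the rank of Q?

The symmetric matrix is A = [[4, 0, 0], [0, -2, -2], [0, -2, 1]].
Row-reducing A symmetrically gives the diagonal entries 4, -2, 3.
That gives 2 positive, 1 negative pivots.
The rank is the number of nonzero pivots: 3.

3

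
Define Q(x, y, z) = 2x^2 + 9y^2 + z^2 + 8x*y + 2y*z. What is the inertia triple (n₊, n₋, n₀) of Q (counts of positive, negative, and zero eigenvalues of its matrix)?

(2, 0, 1)

Write A = [[2, 4, 0], [4, 9, 1], [0, 1, 1]].
Applying the same elementary operations to the rows and columns of A produces a congruent diagonal matrix with entries 2, 1, 0.
So there are 2 positive, 1 zero pivots.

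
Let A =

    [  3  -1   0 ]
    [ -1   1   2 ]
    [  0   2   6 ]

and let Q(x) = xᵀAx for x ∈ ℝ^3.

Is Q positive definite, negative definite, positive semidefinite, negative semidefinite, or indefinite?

Applying the same elementary operations to the rows and columns of A produces a congruent diagonal matrix with entries 3, 2/3, 0.
That gives 2 positive, 1 zero pivots.
Hence Q is positive semidefinite.

positive semidefinite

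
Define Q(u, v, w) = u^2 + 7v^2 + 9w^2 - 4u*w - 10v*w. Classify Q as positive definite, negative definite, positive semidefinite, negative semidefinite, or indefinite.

The symmetric matrix of Q is A = [[1, 0, -2], [0, 7, -5], [-2, -5, 9]].
Leading principal minors: Δ_1 = 1, Δ_2 = 7, Δ_3 = 10.
All leading principal minors are positive, so by Sylvester's criterion Q is positive definite.

positive definite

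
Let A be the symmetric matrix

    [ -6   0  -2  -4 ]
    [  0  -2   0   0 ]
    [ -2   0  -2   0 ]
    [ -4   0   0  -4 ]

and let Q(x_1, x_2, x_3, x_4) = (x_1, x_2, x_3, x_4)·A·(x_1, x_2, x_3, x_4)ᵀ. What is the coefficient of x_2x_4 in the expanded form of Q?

The coefficient of x_2x_4 is A[2,4] + A[4,2] = 2·0 = 0.

0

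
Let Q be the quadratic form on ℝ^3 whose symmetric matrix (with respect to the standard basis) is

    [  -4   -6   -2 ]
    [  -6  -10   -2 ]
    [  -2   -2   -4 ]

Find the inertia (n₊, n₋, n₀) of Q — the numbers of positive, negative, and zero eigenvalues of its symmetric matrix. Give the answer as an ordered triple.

(0, 3, 0)

An LDLᵀ factorisation of A has diagonal entries -4, -1, -2.
Counting signs: 3 negative.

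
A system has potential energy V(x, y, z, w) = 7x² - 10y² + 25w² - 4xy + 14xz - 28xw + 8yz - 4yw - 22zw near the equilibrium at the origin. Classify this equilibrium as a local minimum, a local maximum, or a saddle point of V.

saddle point

The Hessian at the origin is H = [[14, -4, 14, -28], [-4, -20, 8, -4], [14, 8, 0, -22], [-28, -4, -22, 50]].
Row-reducing H symmetrically gives the diagonal entries 14, -148/7, -266/37, 120/133.
Counting signs: 2 positive, 2 negative.
H is indefinite, so the origin is a saddle point.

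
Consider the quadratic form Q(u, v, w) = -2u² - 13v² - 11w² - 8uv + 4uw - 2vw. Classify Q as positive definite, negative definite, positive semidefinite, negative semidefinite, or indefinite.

The symmetric matrix of Q is A = [[-2, -4, 2], [-4, -13, -1], [2, -1, -11]].
Leading principal minors: Δ_1 = -2, Δ_2 = 10, Δ_3 = -40.
The signs alternate starting with Δ_1 < 0, so by Sylvester's criterion Q is negative definite.

negative definite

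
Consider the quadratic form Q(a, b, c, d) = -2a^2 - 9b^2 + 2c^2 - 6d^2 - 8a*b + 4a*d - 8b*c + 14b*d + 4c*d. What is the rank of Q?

4

Write A = [[-2, -4, 0, 2], [-4, -9, -4, 7], [0, -4, 2, 2], [2, 7, 2, -6]].
Symmetric row and column elimination reduces A to a congruent diagonal form with pivots -2, -1, 18, -5/9.
So there are 1 positive, 3 negative pivots.
The rank is the number of nonzero pivots: 4.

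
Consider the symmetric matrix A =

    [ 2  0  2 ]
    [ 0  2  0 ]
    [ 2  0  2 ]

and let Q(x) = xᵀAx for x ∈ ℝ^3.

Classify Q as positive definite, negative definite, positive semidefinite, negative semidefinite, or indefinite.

Symmetric row and column elimination reduces A to a congruent diagonal form with pivots 2, 2, 0.
That gives 2 positive, 1 zero pivots.
Hence Q is positive semidefinite.

positive semidefinite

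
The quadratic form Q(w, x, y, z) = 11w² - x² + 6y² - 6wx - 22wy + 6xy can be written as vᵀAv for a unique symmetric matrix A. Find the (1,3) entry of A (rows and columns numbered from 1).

The coefficient of w·y in Q is -22. For a symmetric A this equals A[1,3] + A[3,1] = 2·A[1,3].
So A[1,3] = -22/2 = -11.

-11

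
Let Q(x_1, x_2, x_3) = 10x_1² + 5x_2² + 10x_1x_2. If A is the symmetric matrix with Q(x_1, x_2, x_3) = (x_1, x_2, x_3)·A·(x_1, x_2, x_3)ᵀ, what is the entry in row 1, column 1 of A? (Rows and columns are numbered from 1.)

10

The coefficient of x_1² in Q is 10, and that is exactly A[1,1].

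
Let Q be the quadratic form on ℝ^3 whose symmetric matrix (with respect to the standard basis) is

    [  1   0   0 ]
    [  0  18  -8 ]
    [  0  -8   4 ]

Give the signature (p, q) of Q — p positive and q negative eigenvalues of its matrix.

(3, 0)

An LDLᵀ factorisation of A has diagonal entries 1, 18, 4/9.
So there are 3 positive pivots.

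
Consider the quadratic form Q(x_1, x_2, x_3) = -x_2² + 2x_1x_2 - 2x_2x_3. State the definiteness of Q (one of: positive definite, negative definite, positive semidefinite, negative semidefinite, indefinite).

indefinite

The symmetric matrix is A = [[0, 1, 0], [1, -1, -1], [0, -1, 0]].
A is congruent to a diagonal matrix with 1 positive, 1 negative and 1 zero entries, so Q is indefinite.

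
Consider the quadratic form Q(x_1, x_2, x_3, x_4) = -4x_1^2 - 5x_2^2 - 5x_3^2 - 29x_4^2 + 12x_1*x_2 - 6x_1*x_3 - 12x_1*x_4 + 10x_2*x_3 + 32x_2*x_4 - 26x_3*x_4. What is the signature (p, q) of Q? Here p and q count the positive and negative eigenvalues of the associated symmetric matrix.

(1, 3)

The symmetric matrix is A = [[-4, 6, -3, -6], [6, -5, 5, 16], [-3, 5, -5, -13], [-6, 16, -13, -29]].
Symmetric row and column elimination reduces A to a congruent diagonal form with pivots -4, 4, -45/16, -1.
So there are 1 positive, 3 negative pivots.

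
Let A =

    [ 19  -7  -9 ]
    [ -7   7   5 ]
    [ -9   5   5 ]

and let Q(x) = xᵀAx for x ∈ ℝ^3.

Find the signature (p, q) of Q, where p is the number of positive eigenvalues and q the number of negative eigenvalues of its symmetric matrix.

(3, 0)

Symmetric row and column elimination reduces A to a congruent diagonal form with pivots 19, 84/19, 2/21.
That gives 3 positive pivots.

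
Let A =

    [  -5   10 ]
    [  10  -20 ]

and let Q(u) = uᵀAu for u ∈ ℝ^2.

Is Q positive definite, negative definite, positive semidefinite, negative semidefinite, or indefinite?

Row-reducing A symmetrically gives the diagonal entries -5, 0.
Counting signs: 1 negative, 1 zero.
Hence Q is negative semidefinite.

negative semidefinite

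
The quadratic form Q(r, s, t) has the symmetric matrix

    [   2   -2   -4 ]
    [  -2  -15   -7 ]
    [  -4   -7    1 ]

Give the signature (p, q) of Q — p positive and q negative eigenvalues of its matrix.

Symmetric row and column elimination reduces A to a congruent diagonal form with pivots 2, -17, 2/17.
So there are 2 positive, 1 negative pivots.

(2, 1)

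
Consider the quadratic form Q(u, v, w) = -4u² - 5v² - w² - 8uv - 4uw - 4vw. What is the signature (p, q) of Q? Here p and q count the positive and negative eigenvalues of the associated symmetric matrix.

Write A = [[-4, -4, -2], [-4, -5, -2], [-2, -2, -1]].
Symmetric row and column elimination reduces A to a congruent diagonal form with pivots -4, -1, 0.
So there are 2 negative, 1 zero pivots.

(0, 2)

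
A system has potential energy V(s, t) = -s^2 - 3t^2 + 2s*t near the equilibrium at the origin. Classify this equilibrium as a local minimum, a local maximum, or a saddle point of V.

local maximum

The Hessian at the origin is H = [[-2, 2], [2, -6]].
det H = -2·-6 − (2)² = 8 > 0 and H[1,1] = -2 < 0, so H is negative definite.
Therefore the origin is a local maximum.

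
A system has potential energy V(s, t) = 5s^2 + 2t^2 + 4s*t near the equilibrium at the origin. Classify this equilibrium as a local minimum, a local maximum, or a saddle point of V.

The Hessian at the origin is H = [[10, 4], [4, 4]].
det H = 10·4 − (4)² = 24 > 0 and H[1,1] = 10 > 0, so H is positive definite.
Therefore the origin is a local minimum.

local minimum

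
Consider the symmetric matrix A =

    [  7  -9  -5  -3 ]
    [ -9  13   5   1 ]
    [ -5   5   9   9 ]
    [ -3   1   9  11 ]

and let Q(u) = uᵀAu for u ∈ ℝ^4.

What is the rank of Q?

Applying the same elementary operations to the rows and columns of A produces a congruent diagonal matrix with entries 7, 10/7, 4, 0.
So there are 3 positive, 1 zero pivots.
The rank is the number of nonzero pivots: 3.

3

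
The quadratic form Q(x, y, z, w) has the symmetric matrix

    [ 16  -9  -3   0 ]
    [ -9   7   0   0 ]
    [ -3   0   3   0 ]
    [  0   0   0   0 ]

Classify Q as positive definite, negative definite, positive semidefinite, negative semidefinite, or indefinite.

positive semidefinite

Symmetric row and column elimination reduces A to a congruent diagonal form with pivots 16, 31/16, 30/31, 0.
So there are 3 positive, 1 zero pivots.
Hence Q is positive semidefinite.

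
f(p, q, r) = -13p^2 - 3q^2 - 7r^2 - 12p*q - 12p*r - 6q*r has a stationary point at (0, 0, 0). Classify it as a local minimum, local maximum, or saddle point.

local maximum

The Hessian at the origin is H = [[-26, -12, -12], [-12, -6, -6], [-12, -6, -14]].
Row-reducing H symmetrically gives the diagonal entries -26, -6/13, -8.
Counting signs: 3 negative.
H is negative definite, so the origin is a strict local maximum.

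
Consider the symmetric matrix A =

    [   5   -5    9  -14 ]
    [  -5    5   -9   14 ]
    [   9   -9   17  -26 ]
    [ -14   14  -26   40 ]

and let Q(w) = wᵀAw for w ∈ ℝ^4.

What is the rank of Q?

Applying the same elementary operations to the rows and columns of A produces a congruent diagonal matrix with entries 5, 0, 4/5, 0.
So there are 2 positive, 2 zero pivots.
The rank is the number of nonzero pivots: 2.

2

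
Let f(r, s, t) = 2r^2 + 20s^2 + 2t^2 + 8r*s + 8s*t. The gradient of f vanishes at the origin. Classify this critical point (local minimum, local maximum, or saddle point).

The Hessian at the origin is H = [[4, 8, 0], [8, 40, 8], [0, 8, 4]].
Symmetric row and column elimination reduces H to a congruent diagonal form with pivots 4, 24, 4/3.
So there are 3 positive pivots.
H is positive definite, so the origin is a strict local minimum.

local minimum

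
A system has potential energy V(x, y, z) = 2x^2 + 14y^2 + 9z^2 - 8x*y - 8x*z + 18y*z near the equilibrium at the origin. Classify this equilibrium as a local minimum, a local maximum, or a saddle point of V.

local minimum

The Hessian at the origin is H = [[4, -8, -8], [-8, 28, 18], [-8, 18, 18]].
Symmetric row and column elimination reduces H to a congruent diagonal form with pivots 4, 12, 5/3.
That gives 3 positive pivots.
H is positive definite, so the origin is a strict local minimum.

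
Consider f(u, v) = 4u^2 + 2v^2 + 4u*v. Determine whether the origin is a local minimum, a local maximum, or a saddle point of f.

The Hessian at the origin is H = [[8, 4], [4, 4]].
det H = 8·4 − (4)² = 16 > 0 and H[1,1] = 8 > 0, so H is positive definite.
Therefore the origin is a local minimum.

local minimum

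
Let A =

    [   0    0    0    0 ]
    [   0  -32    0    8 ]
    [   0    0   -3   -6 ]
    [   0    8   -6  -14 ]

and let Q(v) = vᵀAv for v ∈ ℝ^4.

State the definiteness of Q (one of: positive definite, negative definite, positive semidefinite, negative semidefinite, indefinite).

negative semidefinite

Applying the same elementary operations to the rows and columns of A produces a congruent diagonal matrix with entries 0, -32, -3, 0.
So there are 2 negative, 2 zero pivots.
Hence Q is negative semidefinite.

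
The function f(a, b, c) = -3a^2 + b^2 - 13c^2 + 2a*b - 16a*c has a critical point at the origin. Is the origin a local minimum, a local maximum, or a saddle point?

The Hessian at the origin is H = [[-6, 2, -16], [2, 2, 0], [-16, 0, -26]].
Applying the same elementary operations to the rows and columns of H produces a congruent diagonal matrix with entries -6, 8/3, 6.
Counting signs: 2 positive, 1 negative.
H is indefinite, so the origin is a saddle point.

saddle point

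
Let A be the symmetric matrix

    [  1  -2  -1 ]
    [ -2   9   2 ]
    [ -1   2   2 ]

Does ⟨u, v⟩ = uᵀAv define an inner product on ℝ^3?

An LDLᵀ factorisation of A has diagonal entries 1, 5, 1.
That gives 3 positive pivots.
Hence Q is positive definite.
⟨·,·⟩ is an inner product exactly when A is positive definite.

yes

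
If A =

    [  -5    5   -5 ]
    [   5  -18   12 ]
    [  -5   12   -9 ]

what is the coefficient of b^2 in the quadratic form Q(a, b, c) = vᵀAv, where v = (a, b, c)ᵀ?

The coefficient of b^2 is the diagonal entry A[2,2] = -18.

-18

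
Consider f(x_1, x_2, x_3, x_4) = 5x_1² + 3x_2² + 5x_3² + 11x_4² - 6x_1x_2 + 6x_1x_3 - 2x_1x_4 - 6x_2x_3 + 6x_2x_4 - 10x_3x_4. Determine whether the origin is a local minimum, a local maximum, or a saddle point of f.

local minimum

The Hessian at the origin is H = [[10, -6, 6, -2], [-6, 6, -6, 6], [6, -6, 10, -10], [-2, 6, -10, 22]].
An LDLᵀ factorisation of H has diagonal entries 10, 12/5, 4, 8.
Counting signs: 4 positive.
H is positive definite, so the origin is a strict local minimum.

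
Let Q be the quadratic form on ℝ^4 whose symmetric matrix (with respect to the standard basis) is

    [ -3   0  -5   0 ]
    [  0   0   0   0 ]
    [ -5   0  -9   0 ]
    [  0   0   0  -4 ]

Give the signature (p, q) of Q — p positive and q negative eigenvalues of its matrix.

(0, 3)

Symmetric row and column elimination reduces A to a congruent diagonal form with pivots -3, 0, -2/3, -4.
Counting signs: 3 negative, 1 zero.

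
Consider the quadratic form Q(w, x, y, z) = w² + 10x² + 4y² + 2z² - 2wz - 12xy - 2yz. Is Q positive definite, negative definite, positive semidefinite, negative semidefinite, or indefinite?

Write A = [[1, 0, 0, -1], [0, 10, -6, 0], [0, -6, 4, -1], [-1, 0, -1, 2]].
An LDLᵀ factorisation of A has diagonal entries 1, 10, 2/5, -3/2.
Counting signs: 3 positive, 1 negative.
Hence Q is indefinite.

indefinite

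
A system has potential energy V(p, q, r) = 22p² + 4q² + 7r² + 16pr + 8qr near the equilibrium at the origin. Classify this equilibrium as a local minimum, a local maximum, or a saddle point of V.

The Hessian at the origin is H = [[44, 0, 16], [0, 8, 8], [16, 8, 14]].
Congruent diagonalization of H (simultaneous row and column reduction) yields pivots 44, 8, 2/11.
Counting signs: 3 positive.
H is positive definite, so the origin is a strict local minimum.

local minimum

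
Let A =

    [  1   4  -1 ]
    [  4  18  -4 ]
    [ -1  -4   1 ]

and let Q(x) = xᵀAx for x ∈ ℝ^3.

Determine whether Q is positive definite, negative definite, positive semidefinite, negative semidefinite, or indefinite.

positive semidefinite

Row-reducing A symmetrically gives the diagonal entries 1, 2, 0.
Counting signs: 2 positive, 1 zero.
Hence Q is positive semidefinite.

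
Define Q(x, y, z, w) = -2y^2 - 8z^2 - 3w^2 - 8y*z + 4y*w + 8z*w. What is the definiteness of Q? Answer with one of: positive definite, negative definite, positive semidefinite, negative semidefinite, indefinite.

negative semidefinite

Write A = [[0, 0, 0, 0], [0, -2, -4, 2], [0, -4, -8, 4], [0, 2, 4, -3]].
Symmetric row and column elimination reduces A to a congruent diagonal form with pivots 0, -2, 0, -1.
Counting signs: 2 negative, 2 zero.
Hence Q is negative semidefinite.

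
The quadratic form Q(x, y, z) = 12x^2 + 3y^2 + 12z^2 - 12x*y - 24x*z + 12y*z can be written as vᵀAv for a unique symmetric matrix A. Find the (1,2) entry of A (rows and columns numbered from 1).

-6

The coefficient of x·y in Q is -12. For a symmetric A this equals A[1,2] + A[2,1] = 2·A[1,2].
So A[1,2] = -12/2 = -6.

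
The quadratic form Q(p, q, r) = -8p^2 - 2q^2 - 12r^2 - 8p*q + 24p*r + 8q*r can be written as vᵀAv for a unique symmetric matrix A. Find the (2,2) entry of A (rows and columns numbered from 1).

The coefficient of q^2 in Q is -2, and that is exactly A[2,2].

-2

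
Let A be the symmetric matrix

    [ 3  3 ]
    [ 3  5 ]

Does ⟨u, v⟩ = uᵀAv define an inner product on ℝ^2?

yes

Leading principal minors: Δ_1 = 3, Δ_2 = 6.
All leading principal minors are positive, so by Sylvester's criterion Q is positive definite.
⟨·,·⟩ is an inner product exactly when A is positive definite.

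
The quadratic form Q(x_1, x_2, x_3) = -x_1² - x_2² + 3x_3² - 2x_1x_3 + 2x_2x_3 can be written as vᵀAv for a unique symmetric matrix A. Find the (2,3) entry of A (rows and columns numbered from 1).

The coefficient of x_2·x_3 in Q is 2. For a symmetric A this equals A[2,3] + A[3,2] = 2·A[2,3].
So A[2,3] = 2/2 = 1.

1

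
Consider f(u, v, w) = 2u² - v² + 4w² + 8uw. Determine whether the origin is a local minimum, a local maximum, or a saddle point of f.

saddle point

The Hessian at the origin is H = [[4, 0, 8], [0, -2, 0], [8, 0, 8]].
An LDLᵀ factorisation of H has diagonal entries 4, -2, -8.
That gives 1 positive, 2 negative pivots.
H is indefinite, so the origin is a saddle point.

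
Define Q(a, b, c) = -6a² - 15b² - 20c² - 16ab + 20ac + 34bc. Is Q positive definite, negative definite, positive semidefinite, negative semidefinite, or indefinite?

negative definite

Write A = [[-6, -8, 10], [-8, -15, 17], [10, 17, -20]].
Symmetric row and column elimination reduces A to a congruent diagonal form with pivots -6, -13/3, -3/13.
So there are 3 negative pivots.
Hence Q is negative definite.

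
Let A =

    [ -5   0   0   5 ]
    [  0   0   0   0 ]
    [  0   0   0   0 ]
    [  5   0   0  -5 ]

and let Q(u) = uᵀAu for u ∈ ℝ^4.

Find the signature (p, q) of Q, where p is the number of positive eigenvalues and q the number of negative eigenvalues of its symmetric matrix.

(0, 1)

Congruent diagonalization of A (simultaneous row and column reduction) yields pivots -5, 0, 0, 0.
So there are 1 negative, 3 zero pivots.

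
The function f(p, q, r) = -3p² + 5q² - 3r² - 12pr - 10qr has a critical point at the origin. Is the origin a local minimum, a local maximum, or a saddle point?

saddle point

The Hessian at the origin is H = [[-6, 0, -12], [0, 10, -10], [-12, -10, -6]].
Applying the same elementary operations to the rows and columns of H produces a congruent diagonal matrix with entries -6, 10, 8.
So there are 2 positive, 1 negative pivots.
H is indefinite, so the origin is a saddle point.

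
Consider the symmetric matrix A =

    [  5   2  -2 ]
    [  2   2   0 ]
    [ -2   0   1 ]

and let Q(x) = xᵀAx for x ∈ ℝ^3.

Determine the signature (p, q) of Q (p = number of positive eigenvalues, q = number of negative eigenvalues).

Congruent diagonalization of A (simultaneous row and column reduction) yields pivots 5, 6/5, -1/3.
That gives 2 positive, 1 negative pivots.

(2, 1)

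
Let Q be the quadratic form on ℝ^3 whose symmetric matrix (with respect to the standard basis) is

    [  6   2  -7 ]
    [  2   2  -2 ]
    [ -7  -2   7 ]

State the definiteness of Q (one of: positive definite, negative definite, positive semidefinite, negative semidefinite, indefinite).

indefinite

Congruent diagonalization of A (simultaneous row and column reduction) yields pivots 6, 4/3, -5/4.
That gives 2 positive, 1 negative pivots.
Hence Q is indefinite.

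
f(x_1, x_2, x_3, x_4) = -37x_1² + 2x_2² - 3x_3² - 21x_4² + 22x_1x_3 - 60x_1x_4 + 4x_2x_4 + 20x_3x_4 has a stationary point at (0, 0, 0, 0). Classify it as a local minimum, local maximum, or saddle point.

The Hessian at the origin is H = [[-74, 0, 22, -60], [0, 4, 0, 4], [22, 0, -6, 20], [-60, 4, 20, -42]].
An LDLᵀ factorisation of H has diagonal entries -74, 4, 20/37, -6.
That gives 2 positive, 2 negative pivots.
H is indefinite, so the origin is a saddle point.

saddle point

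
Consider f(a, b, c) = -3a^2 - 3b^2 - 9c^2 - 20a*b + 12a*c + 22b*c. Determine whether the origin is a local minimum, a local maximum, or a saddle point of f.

saddle point

The Hessian at the origin is H = [[-6, -20, 12], [-20, -6, 22], [12, 22, -18]].
Congruent diagonalization of H (simultaneous row and column reduction) yields pivots -6, 182/3, 60/91.
So there are 2 positive, 1 negative pivots.
H is indefinite, so the origin is a saddle point.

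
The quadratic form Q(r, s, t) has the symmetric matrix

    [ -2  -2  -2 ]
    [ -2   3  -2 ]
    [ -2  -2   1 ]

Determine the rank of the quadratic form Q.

3

An LDLᵀ factorisation of A has diagonal entries -2, 5, 3.
Counting signs: 2 positive, 1 negative.
The rank is the number of nonzero pivots: 3.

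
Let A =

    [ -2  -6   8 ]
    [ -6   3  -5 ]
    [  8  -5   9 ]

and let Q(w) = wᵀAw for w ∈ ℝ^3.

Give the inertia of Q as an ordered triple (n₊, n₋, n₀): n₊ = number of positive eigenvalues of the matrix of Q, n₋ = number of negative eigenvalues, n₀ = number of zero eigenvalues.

(2, 1, 0)

Applying the same elementary operations to the rows and columns of A produces a congruent diagonal matrix with entries -2, 21, 20/21.
That gives 2 positive, 1 negative pivots.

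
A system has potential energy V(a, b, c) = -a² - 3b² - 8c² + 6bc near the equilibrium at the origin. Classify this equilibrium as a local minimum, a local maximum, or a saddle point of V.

The Hessian at the origin is H = [[-2, 0, 0], [0, -6, 6], [0, 6, -16]].
Congruent diagonalization of H (simultaneous row and column reduction) yields pivots -2, -6, -10.
Counting signs: 3 negative.
H is negative definite, so the origin is a strict local maximum.

local maximum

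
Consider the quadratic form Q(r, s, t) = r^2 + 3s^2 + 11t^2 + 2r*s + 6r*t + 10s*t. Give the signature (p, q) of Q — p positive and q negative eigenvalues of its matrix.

The symmetric matrix is A = [[1, 1, 3], [1, 3, 5], [3, 5, 11]].
Applying the same elementary operations to the rows and columns of A produces a congruent diagonal matrix with entries 1, 2, 0.
Counting signs: 2 positive, 1 zero.

(2, 0)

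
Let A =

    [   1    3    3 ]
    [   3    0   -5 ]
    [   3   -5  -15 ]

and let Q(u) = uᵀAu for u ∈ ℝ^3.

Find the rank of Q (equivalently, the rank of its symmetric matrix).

3

Applying the same elementary operations to the rows and columns of A produces a congruent diagonal matrix with entries 1, -9, -20/9.
Counting signs: 1 positive, 2 negative.
The rank is the number of nonzero pivots: 3.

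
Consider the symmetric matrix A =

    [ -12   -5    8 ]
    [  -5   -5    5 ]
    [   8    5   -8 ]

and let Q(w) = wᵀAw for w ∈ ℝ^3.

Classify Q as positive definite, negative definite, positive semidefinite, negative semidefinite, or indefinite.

negative definite

Symmetric row and column elimination reduces A to a congruent diagonal form with pivots -12, -35/12, -12/7.
So there are 3 negative pivots.
Hence Q is negative definite.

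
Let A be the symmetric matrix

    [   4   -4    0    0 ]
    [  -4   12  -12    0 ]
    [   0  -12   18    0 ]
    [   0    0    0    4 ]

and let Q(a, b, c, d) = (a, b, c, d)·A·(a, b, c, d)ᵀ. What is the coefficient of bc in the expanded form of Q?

-24

The coefficient of bc is A[2,3] + A[3,2] = 2·(-12) = -24.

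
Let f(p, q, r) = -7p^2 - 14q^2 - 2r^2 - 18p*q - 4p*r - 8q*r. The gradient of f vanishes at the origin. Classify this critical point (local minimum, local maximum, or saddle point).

local maximum

The Hessian at the origin is H = [[-14, -18, -4], [-18, -28, -8], [-4, -8, -4]].
Applying the same elementary operations to the rows and columns of H produces a congruent diagonal matrix with entries -14, -34/7, -20/17.
So there are 3 negative pivots.
H is negative definite, so the origin is a strict local maximum.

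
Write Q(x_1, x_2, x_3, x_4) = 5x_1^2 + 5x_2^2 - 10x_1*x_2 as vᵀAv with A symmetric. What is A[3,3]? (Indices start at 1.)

0

The coefficient of x_3^2 in Q is 0, and that is exactly A[3,3].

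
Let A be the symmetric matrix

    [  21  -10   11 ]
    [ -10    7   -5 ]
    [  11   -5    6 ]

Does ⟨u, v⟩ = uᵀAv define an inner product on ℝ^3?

yes

Applying the same elementary operations to the rows and columns of A produces a congruent diagonal matrix with entries 21, 47/21, 10/47.
Counting signs: 3 positive.
Hence Q is positive definite.
⟨·,·⟩ is an inner product exactly when A is positive definite.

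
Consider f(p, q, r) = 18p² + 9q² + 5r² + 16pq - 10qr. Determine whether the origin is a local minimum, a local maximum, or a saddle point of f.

local minimum

The Hessian at the origin is H = [[36, 16, 0], [16, 18, -10], [0, -10, 10]].
Congruent diagonalization of H (simultaneous row and column reduction) yields pivots 36, 98/9, 40/49.
That gives 3 positive pivots.
H is positive definite, so the origin is a strict local minimum.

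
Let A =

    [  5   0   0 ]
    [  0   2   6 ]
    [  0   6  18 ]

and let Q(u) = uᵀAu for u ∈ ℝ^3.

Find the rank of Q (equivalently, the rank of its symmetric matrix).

Congruent diagonalization of A (simultaneous row and column reduction) yields pivots 5, 2, 0.
So there are 2 positive, 1 zero pivots.
The rank is the number of nonzero pivots: 2.

2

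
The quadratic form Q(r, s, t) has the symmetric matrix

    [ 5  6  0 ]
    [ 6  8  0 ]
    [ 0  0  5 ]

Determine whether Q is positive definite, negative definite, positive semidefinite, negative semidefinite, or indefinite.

positive definite

Symmetric row and column elimination reduces A to a congruent diagonal form with pivots 5, 4/5, 5.
That gives 3 positive pivots.
Hence Q is positive definite.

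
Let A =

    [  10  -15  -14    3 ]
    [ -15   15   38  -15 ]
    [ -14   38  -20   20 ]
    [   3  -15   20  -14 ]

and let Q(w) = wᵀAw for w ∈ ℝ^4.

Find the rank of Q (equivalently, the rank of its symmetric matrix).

4

Congruent diagonalization of A (simultaneous row and column reduction) yields pivots 10, -15/2, -16/15, -1/20.
So there are 1 positive, 3 negative pivots.
The rank is the number of nonzero pivots: 4.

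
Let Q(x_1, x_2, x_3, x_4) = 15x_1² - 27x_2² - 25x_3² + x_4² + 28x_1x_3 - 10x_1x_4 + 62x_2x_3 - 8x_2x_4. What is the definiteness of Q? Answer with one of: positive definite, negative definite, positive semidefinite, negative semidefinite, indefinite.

indefinite

The associated matrix is A = [[15, 0, 14, -5], [0, -27, 31, -4], [14, 31, -25, 0], [-5, -4, 0, 1]].
Symmetric row and column elimination reduces A to a congruent diagonal form with pivots 15, -27, -334/135, -12/167.
That gives 1 positive, 3 negative pivots.
Hence Q is indefinite.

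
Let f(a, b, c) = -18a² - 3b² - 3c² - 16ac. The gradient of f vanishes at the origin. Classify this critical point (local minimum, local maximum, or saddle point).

saddle point

The Hessian at the origin is H = [[-36, 0, -16], [0, -6, 0], [-16, 0, -6]].
An LDLᵀ factorisation of H has diagonal entries -36, -6, 10/9.
Counting signs: 1 positive, 2 negative.
H is indefinite, so the origin is a saddle point.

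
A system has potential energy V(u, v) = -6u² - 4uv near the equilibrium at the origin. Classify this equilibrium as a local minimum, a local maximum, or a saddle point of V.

saddle point

The Hessian at the origin is H = [[-12, -4], [-4, 0]].
det H = -12·0 − (-4)² = -16 < 0, so H is indefinite.
Therefore the origin is a saddle point.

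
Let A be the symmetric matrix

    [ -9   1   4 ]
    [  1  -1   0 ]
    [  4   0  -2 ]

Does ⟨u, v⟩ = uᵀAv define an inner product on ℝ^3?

no

Row-reducing A symmetrically gives the diagonal entries -9, -8/9, 0.
Counting signs: 2 negative, 1 zero.
Hence Q is negative semidefinite.
⟨·,·⟩ is an inner product exactly when A is positive definite.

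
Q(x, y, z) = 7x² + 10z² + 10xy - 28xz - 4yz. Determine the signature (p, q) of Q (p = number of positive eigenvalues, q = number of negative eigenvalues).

Write A = [[7, 5, -14], [5, 0, -2], [-14, -2, 10]].
Row-reducing A symmetrically gives the diagonal entries 7, -25/7, -2/25.
That gives 1 positive, 2 negative pivots.

(1, 2)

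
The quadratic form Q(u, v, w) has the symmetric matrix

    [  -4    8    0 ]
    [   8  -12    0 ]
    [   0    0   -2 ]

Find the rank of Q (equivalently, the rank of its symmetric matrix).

3

An LDLᵀ factorisation of A has diagonal entries -4, 4, -2.
That gives 1 positive, 2 negative pivots.
The rank is the number of nonzero pivots: 3.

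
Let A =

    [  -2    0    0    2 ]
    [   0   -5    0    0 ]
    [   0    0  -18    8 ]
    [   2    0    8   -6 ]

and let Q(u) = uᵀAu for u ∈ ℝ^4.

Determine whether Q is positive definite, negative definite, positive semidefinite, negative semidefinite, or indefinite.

negative definite

Leading principal minors: Δ_1 = -2, Δ_2 = 10, Δ_3 = -180, Δ_4 = 80.
The signs alternate starting with Δ_1 < 0, so by Sylvester's criterion Q is negative definite.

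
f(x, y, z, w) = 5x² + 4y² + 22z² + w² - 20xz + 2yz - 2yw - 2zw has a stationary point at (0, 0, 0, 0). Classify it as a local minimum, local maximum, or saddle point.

local minimum

The Hessian at the origin is H = [[10, 0, -20, 0], [0, 8, 2, -2], [-20, 2, 44, -2], [0, -2, -2, 2]].
An LDLᵀ factorisation of H has diagonal entries 10, 8, 7/2, 6/7.
That gives 4 positive pivots.
H is positive definite, so the origin is a strict local minimum.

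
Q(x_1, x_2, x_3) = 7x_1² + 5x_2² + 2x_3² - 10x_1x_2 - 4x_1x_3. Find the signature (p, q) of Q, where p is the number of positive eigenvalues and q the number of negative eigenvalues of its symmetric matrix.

(2, 0)

Write A = [[7, -5, -2], [-5, 5, 0], [-2, 0, 2]].
Congruent diagonalization of A (simultaneous row and column reduction) yields pivots 7, 10/7, 0.
So there are 2 positive, 1 zero pivots.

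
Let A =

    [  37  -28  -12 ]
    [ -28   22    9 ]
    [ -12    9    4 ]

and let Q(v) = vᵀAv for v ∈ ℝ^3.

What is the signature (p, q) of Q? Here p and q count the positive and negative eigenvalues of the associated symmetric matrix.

(3, 0)

Symmetric row and column elimination reduces A to a congruent diagonal form with pivots 37, 30/37, 1/10.
That gives 3 positive pivots.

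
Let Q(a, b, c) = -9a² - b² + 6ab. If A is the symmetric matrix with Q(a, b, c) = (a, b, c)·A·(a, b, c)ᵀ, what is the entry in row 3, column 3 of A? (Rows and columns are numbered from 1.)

The coefficient of c² in Q is 0, and that is exactly A[3,3].

0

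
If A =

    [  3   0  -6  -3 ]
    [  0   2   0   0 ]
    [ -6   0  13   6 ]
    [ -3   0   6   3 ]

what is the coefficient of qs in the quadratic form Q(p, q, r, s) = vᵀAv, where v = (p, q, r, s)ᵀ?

The coefficient of qs is A[2,4] + A[4,2] = 2·0 = 0.

0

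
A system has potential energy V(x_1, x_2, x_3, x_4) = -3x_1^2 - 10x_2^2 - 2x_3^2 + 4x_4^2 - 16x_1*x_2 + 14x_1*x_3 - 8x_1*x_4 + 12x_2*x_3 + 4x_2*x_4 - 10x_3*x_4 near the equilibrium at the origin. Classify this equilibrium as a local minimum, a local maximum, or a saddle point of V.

saddle point

The Hessian at the origin is H = [[-6, -16, 14, -8], [-16, -20, 12, 4], [14, 12, -4, -10], [-8, 4, -10, 8]].
Symmetric row and column elimination reduces H to a congruent diagonal form with pivots -6, 68/3, 6/17, -10.
Counting signs: 2 positive, 2 negative.
H is indefinite, so the origin is a saddle point.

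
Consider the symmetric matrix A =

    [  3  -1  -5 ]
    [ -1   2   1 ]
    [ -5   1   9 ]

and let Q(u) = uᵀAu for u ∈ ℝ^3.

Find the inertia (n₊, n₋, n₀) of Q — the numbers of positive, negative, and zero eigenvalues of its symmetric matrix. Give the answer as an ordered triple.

(3, 0, 0)

Congruent diagonalization of A (simultaneous row and column reduction) yields pivots 3, 5/3, 2/5.
So there are 3 positive pivots.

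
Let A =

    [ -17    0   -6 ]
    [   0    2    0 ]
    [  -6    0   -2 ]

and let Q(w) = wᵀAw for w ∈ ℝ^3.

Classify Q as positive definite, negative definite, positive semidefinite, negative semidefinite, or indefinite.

indefinite

Row-reducing A symmetrically gives the diagonal entries -17, 2, 2/17.
That gives 2 positive, 1 negative pivots.
Hence Q is indefinite.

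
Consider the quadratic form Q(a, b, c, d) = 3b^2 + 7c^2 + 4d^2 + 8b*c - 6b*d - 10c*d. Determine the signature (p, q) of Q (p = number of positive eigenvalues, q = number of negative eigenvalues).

(3, 0)

Write A = [[0, 0, 0, 0], [0, 3, 4, -3], [0, 4, 7, -5], [0, -3, -5, 4]].
Congruent diagonalization of A (simultaneous row and column reduction) yields pivots 0, 3, 5/3, 2/5.
Counting signs: 3 positive, 1 zero.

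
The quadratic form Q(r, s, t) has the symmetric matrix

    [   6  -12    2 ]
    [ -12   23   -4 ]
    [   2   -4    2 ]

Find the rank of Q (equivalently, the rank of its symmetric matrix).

Congruent diagonalization of A (simultaneous row and column reduction) yields pivots 6, -1, 4/3.
That gives 2 positive, 1 negative pivots.
The rank is the number of nonzero pivots: 3.

3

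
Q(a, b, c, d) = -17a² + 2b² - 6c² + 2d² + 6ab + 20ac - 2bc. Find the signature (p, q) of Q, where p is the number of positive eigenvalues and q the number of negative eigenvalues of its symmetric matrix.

(2, 2)

Write A = [[-17, 3, 10, 0], [3, 2, -1, 0], [10, -1, -6, 0], [0, 0, 0, 2]].
An LDLᵀ factorisation of A has diagonal entries -17, 43/17, -15/43, 2.
So there are 2 positive, 2 negative pivots.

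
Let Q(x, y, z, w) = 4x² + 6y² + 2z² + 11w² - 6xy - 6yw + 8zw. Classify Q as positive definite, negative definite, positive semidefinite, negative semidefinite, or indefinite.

positive definite

The symmetric matrix of Q is A = [[4, -3, 0, 0], [-3, 6, 0, -3], [0, 0, 2, 4], [0, -3, 4, 11]].
Leading principal minors: Δ_1 = 4, Δ_2 = 15, Δ_3 = 30, Δ_4 = 18.
All leading principal minors are positive, so by Sylvester's criterion Q is positive definite.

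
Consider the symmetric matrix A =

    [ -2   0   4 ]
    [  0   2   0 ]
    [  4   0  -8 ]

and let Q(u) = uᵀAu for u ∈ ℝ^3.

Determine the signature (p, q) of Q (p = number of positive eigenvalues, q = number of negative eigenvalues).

(1, 1)

Congruent diagonalization of A (simultaneous row and column reduction) yields pivots -2, 2, 0.
Counting signs: 1 positive, 1 negative, 1 zero.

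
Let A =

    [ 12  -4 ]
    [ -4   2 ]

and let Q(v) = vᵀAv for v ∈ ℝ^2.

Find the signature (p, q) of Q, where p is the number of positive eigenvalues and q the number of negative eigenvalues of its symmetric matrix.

Congruent diagonalization of A (simultaneous row and column reduction) yields pivots 12, 2/3.
That gives 2 positive pivots.

(2, 0)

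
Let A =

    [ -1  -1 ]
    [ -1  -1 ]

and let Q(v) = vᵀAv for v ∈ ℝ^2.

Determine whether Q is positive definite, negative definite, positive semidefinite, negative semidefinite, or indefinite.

For the 2×2 matrix [[-1, -1], [-1, -1]]: det = -1·-1 − (-1)² = 0, trace = -2.
det = 0 so one eigenvalue is zero; the form is semidefinite with the sign of the trace.

negative semidefinite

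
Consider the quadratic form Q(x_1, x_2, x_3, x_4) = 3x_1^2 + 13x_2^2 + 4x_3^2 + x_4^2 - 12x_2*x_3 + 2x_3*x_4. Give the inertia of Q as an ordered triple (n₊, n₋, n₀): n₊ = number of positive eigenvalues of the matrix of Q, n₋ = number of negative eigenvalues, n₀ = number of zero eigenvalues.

The associated matrix is A = [[3, 0, 0, 0], [0, 13, -6, 0], [0, -6, 4, 1], [0, 0, 1, 1]].
An LDLᵀ factorisation of A has diagonal entries 3, 13, 16/13, 3/16.
Counting signs: 4 positive.

(4, 0, 0)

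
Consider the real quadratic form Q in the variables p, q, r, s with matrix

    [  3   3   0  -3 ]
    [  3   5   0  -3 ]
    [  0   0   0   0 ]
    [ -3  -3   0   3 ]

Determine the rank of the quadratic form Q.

2

Row-reducing A symmetrically gives the diagonal entries 3, 2, 0, 0.
So there are 2 positive, 2 zero pivots.
The rank is the number of nonzero pivots: 2.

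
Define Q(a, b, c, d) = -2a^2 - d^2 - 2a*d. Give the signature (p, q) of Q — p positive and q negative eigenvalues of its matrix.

Write A = [[-2, 0, 0, -1], [0, 0, 0, 0], [0, 0, 0, 0], [-1, 0, 0, -1]].
Row-reducing A symmetrically gives the diagonal entries -2, 0, 0, -1/2.
Counting signs: 2 negative, 2 zero.

(0, 2)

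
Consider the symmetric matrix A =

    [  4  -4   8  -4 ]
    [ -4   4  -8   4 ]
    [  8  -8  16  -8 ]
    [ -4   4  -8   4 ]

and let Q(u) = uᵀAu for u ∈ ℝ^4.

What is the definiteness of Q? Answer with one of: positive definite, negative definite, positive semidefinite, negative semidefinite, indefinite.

positive semidefinite

Congruent diagonalization of A (simultaneous row and column reduction) yields pivots 4, 0, 0, 0.
So there are 1 positive, 3 zero pivots.
Hence Q is positive semidefinite.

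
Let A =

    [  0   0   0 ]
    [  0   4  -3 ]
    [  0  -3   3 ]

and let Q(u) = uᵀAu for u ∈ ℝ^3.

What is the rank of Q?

Row-reducing A symmetrically gives the diagonal entries 0, 4, 3/4.
So there are 2 positive, 1 zero pivots.
The rank is the number of nonzero pivots: 2.

2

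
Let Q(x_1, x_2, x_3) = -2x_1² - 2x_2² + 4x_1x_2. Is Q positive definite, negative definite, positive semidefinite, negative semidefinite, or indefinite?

negative semidefinite

Write A = [[-2, 2, 0], [2, -2, 0], [0, 0, 0]].
Congruent diagonalization of A (simultaneous row and column reduction) yields pivots -2, 0, 0.
So there are 1 negative, 2 zero pivots.
Hence Q is negative semidefinite.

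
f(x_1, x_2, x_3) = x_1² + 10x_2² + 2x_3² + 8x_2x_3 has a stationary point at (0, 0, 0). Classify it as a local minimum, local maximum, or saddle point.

local minimum

The Hessian at the origin is H = [[2, 0, 0], [0, 20, 8], [0, 8, 4]].
Congruent diagonalization of H (simultaneous row and column reduction) yields pivots 2, 20, 4/5.
That gives 3 positive pivots.
H is positive definite, so the origin is a strict local minimum.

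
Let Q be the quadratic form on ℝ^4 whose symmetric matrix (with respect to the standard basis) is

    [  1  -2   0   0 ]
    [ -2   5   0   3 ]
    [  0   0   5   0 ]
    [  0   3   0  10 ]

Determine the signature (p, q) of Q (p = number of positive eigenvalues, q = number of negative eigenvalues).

(4, 0)

Congruent diagonalization of A (simultaneous row and column reduction) yields pivots 1, 1, 5, 1.
So there are 4 positive pivots.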